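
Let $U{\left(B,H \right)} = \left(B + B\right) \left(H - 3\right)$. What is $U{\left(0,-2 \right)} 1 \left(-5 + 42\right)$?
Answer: $0$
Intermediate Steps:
$U{\left(B,H \right)} = 2 B \left(-3 + H\right)$
$U{\left(0,-2 \right)} 1 \left(-5 + 42\right) = 2 \cdot 0 \left(-3 - 2\right) 1 \left(-5 + 42\right) = 2 \cdot 0 \left(-5\right) 1 \cdot 37 = 0 \cdot 1 \cdot 37 = 0 \cdot 37 = 0$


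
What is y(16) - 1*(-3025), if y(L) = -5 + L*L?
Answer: 3276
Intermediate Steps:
y(L) = -5 + L²
y(16) - 1*(-3025) = (-5 + 16²) - 1*(-3025) = (-5 + 256) + 3025 = 251 + 3025 = 3276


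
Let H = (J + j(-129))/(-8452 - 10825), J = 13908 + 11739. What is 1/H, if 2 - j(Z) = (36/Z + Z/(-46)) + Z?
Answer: -38129906/50983889 ≈ -0.74788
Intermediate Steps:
J = 25647
j(Z) = 2 - 36/Z - 45*Z/46 (j(Z) = 2 - ((36/Z + Z/(-46)) + Z) = 2 - ((36/Z + Z*(-1/46)) + Z) = 2 - ((36/Z - Z/46) + Z) = 2 - (36/Z + 45*Z/46) = 2 + (-36/Z - 45*Z/46) = 2 - 36/Z - 45*Z/46)
H = -50983889/38129906 (H = (25647 + (2 - 36/(-129) - 45/46*(-129)))/(-8452 - 10825) = (25647 + (2 - 36*(-1/129) + 5805/46))/(-19277) = (25647 + (2 + 12/43 + 5805/46))*(-1/19277) = (25647 + 254123/1978)*(-1/19277) = (50983889/1978)*(-1/19277) = -50983889/38129906 ≈ -1.3371)
1/H = 1/(-50983889/38129906) = -38129906/50983889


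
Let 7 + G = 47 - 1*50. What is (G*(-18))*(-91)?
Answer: -16380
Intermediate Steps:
G = -10 (G = -7 + (47 - 1*50) = -7 + (47 - 50) = -7 - 3 = -10)
(G*(-18))*(-91) = -10*(-18)*(-91) = 180*(-91) = -16380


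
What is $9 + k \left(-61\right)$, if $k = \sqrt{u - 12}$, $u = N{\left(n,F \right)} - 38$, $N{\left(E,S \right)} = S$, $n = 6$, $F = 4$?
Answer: $9 - 61 i \sqrt{46} \approx 9.0 - 413.72 i$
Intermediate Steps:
$u = -34$ ($u = 4 - 38 = -34$)
$k = i \sqrt{46}$ ($k = \sqrt{-34 - 12} = \sqrt{-46} = i \sqrt{46} \approx 6.7823 i$)
$9 + k \left(-61\right) = 9 + i \sqrt{46} \left(-61\right) = 9 - 61 i \sqrt{46}$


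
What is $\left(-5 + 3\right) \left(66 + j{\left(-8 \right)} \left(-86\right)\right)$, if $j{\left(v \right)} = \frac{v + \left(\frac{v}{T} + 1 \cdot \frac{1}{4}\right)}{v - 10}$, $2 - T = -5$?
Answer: $- \frac{1975}{42} \approx -47.024$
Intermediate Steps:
$T = 7$ ($T = 2 - -5 = 2 + 5 = 7$)
$j{\left(v \right)} = \frac{\frac{1}{4} + \frac{8 v}{7}}{-10 + v}$ ($j{\left(v \right)} = \frac{v + \left(\frac{v}{7} + 1 \cdot \frac{1}{4}\right)}{v - 10} = \frac{v + \left(v \frac{1}{7} + 1 \cdot \frac{1}{4}\right)}{-10 + v} = \frac{v + \left(\frac{v}{7} + \frac{1}{4}\right)}{-10 + v} = \frac{v + \left(\frac{1}{4} + \frac{v}{7}\right)}{-10 + v} = \frac{\frac{1}{4} + \frac{8 v}{7}}{-10 + v}$)
$\left(-5 + 3\right) \left(66 + j{\left(-8 \right)} \left(-86\right)\right) = \left(-5 + 3\right) \left(66 + \frac{7 + 32 \left(-8\right)}{28 \left(-10 - 8\right)} \left(-86\right)\right) = - 2 \left(66 + \frac{7 - 256}{28 \left(-18\right)} \left(-86\right)\right) = - 2 \left(66 + \frac{1}{28} \left(- \frac{1}{18}\right) \left(-249\right) \left(-86\right)\right) = - 2 \left(66 + \frac{83}{168} \left(-86\right)\right) = - 2 \left(66 - \frac{3569}{84}\right) = \left(-2\right) \frac{1975}{84} = - \frac{1975}{42}$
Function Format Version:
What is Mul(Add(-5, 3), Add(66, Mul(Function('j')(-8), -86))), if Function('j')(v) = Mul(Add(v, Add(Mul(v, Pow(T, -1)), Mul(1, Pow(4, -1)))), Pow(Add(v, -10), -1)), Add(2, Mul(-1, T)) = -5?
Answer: Rational(-1975, 42) ≈ -47.024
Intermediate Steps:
T = 7 (T = Add(2, Mul(-1, -5)) = Add(2, 5) = 7)
Function('j')(v) = Mul(Pow(Add(-10, v), -1), Add(Rational(1, 4), Mul(Rational(8, 7), v))) (Function('j')(v) = Mul(Add(v, Add(Mul(v, Pow(7, -1)), Mul(1, Pow(4, -1)))), Pow(Add(v, -10), -1)) = Mul(Add(v, Add(Mul(v, Rational(1, 7)), Mul(1, Rational(1, 4)))), Pow(Add(-10, v), -1)) = Mul(Add(v, Add(Mul(Rational(1, 7), v), Rational(1, 4))), Pow(Add(-10, v), -1)) = Mul(Add(v, Add(Rational(1, 4), Mul(Rational(1, 7), v))), Pow(Add(-10, v), -1)) = Mul(Add(Rational(1, 4), Mul(Rational(8, 7), v)), Pow(Add(-10, v), -1)) = Mul(Pow(Add(-10, v), -1), Add(Rational(1, 4), Mul(Rational(8, 7), v))))
Mul(Add(-5, 3), Add(66, Mul(Function('j')(-8), -86))) = Mul(Add(-5, 3), Add(66, Mul(Mul(Rational(1, 28), Pow(Add(-10, -8), -1), Add(7, Mul(32, -8))), -86))) = Mul(-2, Add(66, Mul(Mul(Rational(1, 28), Pow(-18, -1), Add(7, -256)), -86))) = Mul(-2, Add(66, Mul(Mul(Rational(1, 28), Rational(-1, 18), -249), -86))) = Mul(-2, Add(66, Mul(Rational(83, 168), -86))) = Mul(-2, Add(66, Rational(-3569, 84))) = Mul(-2, Rational(1975, 84)) = Rational(-1975, 42)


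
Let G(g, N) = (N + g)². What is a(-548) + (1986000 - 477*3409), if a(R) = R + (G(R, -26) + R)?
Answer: 688287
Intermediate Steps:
a(R) = (-26 + R)² + 2*R (a(R) = R + ((-26 + R)² + R) = R + (R + (-26 + R)²) = (-26 + R)² + 2*R)
a(-548) + (1986000 - 477*3409) = ((-26 - 548)² + 2*(-548)) + (1986000 - 477*3409) = ((-574)² - 1096) + (1986000 - 1*1626093) = (329476 - 1096) + (1986000 - 1626093) = 328380 + 359907 = 688287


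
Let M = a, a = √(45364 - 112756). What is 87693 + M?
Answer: 87693 + 72*I*√13 ≈ 87693.0 + 259.6*I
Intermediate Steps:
a = 72*I*√13 (a = √(-67392) = 72*I*√13 ≈ 259.6*I)
M = 72*I*√13 ≈ 259.6*I
87693 + M = 87693 + 72*I*√13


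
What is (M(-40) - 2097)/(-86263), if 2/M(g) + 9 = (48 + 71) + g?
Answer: 73394/3019205 ≈ 0.024309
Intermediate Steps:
M(g) = 2/(110 + g) (M(g) = 2/(-9 + ((48 + 71) + g)) = 2/(-9 + (119 + g)) = 2/(110 + g))
(M(-40) - 2097)/(-86263) = (2/(110 - 40) - 2097)/(-86263) = (2/70 - 2097)*(-1/86263) = (2*(1/70) - 2097)*(-1/86263) = (1/35 - 2097)*(-1/86263) = -73394/35*(-1/86263) = 73394/3019205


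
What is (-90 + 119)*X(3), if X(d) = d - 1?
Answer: 58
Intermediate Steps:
X(d) = -1 + d
(-90 + 119)*X(3) = (-90 + 119)*(-1 + 3) = 29*2 = 58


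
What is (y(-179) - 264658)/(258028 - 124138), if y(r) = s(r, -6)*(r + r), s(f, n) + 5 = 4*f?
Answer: -218/4463 ≈ -0.048846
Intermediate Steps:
s(f, n) = -5 + 4*f
y(r) = 2*r*(-5 + 4*r) (y(r) = (-5 + 4*r)*(r + r) = (-5 + 4*r)*(2*r) = 2*r*(-5 + 4*r))
(y(-179) - 264658)/(258028 - 124138) = (2*(-179)*(-5 + 4*(-179)) - 264658)/(258028 - 124138) = (2*(-179)*(-5 - 716) - 264658)/133890 = (2*(-179)*(-721) - 264658)*(1/133890) = (258118 - 264658)*(1/133890) = -6540*1/133890 = -218/4463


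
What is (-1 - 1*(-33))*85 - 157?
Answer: 2563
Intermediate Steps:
(-1 - 1*(-33))*85 - 157 = (-1 + 33)*85 - 157 = 32*85 - 157 = 2720 - 157 = 2563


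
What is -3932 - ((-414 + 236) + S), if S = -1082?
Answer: -2672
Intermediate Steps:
-3932 - ((-414 + 236) + S) = -3932 - ((-414 + 236) - 1082) = -3932 - (-178 - 1082) = -3932 - 1*(-1260) = -3932 + 1260 = -2672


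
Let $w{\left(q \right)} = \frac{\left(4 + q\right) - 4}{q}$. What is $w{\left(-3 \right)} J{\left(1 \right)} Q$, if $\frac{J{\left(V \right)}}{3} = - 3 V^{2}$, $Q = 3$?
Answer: $-27$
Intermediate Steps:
$J{\left(V \right)} = - 9 V^{2}$ ($J{\left(V \right)} = 3 \left(- 3 V^{2}\right) = - 9 V^{2}$)
$w{\left(q \right)} = 1$ ($w{\left(q \right)} = \frac{q}{q} = 1$)
$w{\left(-3 \right)} J{\left(1 \right)} Q = 1 \left(- 9 \cdot 1^{2}\right) 3 = 1 \left(\left(-9\right) 1\right) 3 = 1 \left(-9\right) 3 = \left(-9\right) 3 = -27$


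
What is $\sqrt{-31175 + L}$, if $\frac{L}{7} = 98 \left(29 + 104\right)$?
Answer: $\sqrt{60063} \approx 245.08$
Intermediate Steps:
$L = 91238$ ($L = 7 \cdot 98 \left(29 + 104\right) = 7 \cdot 98 \cdot 133 = 7 \cdot 13034 = 91238$)
$\sqrt{-31175 + L} = \sqrt{-31175 + 91238} = \sqrt{60063}$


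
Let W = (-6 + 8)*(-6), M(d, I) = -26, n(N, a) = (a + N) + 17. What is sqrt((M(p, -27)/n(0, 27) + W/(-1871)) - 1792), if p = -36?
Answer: I*sqrt(3037194273806)/41162 ≈ 42.339*I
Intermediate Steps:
n(N, a) = 17 + N + a (n(N, a) = (N + a) + 17 = 17 + N + a)
W = -12 (W = 2*(-6) = -12)
sqrt((M(p, -27)/n(0, 27) + W/(-1871)) - 1792) = sqrt((-26/(17 + 0 + 27) - 12/(-1871)) - 1792) = sqrt((-26/44 - 12*(-1/1871)) - 1792) = sqrt((-26*1/44 + 12/1871) - 1792) = sqrt((-13/22 + 12/1871) - 1792) = sqrt(-24059/41162 - 1792) = sqrt(-73786363/41162) = I*sqrt(3037194273806)/41162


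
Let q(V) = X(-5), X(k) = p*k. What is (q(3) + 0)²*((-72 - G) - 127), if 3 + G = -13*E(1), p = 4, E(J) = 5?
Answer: -52400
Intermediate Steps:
X(k) = 4*k
q(V) = -20 (q(V) = 4*(-5) = -20)
G = -68 (G = -3 - 13*5 = -3 - 65 = -68)
(q(3) + 0)²*((-72 - G) - 127) = (-20 + 0)²*((-72 - 1*(-68)) - 127) = (-20)²*((-72 + 68) - 127) = 400*(-4 - 127) = 400*(-131) = -52400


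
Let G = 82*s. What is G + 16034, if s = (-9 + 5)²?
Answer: 17346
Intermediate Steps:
s = 16 (s = (-4)² = 16)
G = 1312 (G = 82*16 = 1312)
G + 16034 = 1312 + 16034 = 17346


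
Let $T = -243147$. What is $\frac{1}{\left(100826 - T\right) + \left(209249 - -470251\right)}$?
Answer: $\frac{1}{1023473} \approx 9.7706 \cdot 10^{-7}$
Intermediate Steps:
$\frac{1}{\left(100826 - T\right) + \left(209249 - -470251\right)} = \frac{1}{\left(100826 - -243147\right) + \left(209249 - -470251\right)} = \frac{1}{\left(100826 + 243147\right) + \left(209249 + 470251\right)} = \frac{1}{343973 + 679500} = \frac{1}{1023473}$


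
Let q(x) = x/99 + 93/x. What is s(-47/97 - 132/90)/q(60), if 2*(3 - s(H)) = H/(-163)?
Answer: 31243322/22499053 ≈ 1.3887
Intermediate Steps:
s(H) = 3 + H/326 (s(H) = 3 - H/(2*(-163)) = 3 - H*(-1)/(2*163) = 3 - (-1)*H/326 = 3 + H/326)
q(x) = 93/x + x/99 (q(x) = x*(1/99) + 93/x = x/99 + 93/x = 93/x + x/99)
s(-47/97 - 132/90)/q(60) = (3 + (-47/97 - 132/90)/326)/(93/60 + (1/99)*60) = (3 + (-47*1/97 - 132*1/90)/326)/(93*(1/60) + 20/33) = (3 + (-47/97 - 22/15)/326)/(31/20 + 20/33) = (3 + (1/326)*(-2839/1455))/(1423/660) = (3 - 2839/474330)*(660/1423) = (1420151/474330)*(660/1423) = 31243322/22499053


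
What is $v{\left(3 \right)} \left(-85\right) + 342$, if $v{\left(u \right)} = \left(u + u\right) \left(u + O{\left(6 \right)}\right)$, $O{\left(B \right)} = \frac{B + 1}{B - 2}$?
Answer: $- \frac{4161}{2} \approx -2080.5$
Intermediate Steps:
$O{\left(B \right)} = \frac{1 + B}{-2 + B}$
$v{\left(u \right)} = 2 u \left(\frac{7}{4} + u\right)$ ($v{\left(u \right)} = \left(u + u\right) \left(u + \frac{1 + 6}{-2 + 6}\right) = 2 u \left(u + \frac{1}{4} \cdot 7\right) = 2 u \left(u + \frac{7}{4}\right) = 2 u \left(\frac{7}{4} + u\right)$)
$v{\left(3 \right)} \left(-85\right) + 342 = \frac{1}{2} \cdot 3 \left(7 + 4 \cdot 3\right) \left(-85\right) + 342 = \frac{1}{2} \cdot 3 \left(7 + 12\right) \left(-85\right) + 342 = \frac{1}{2} \cdot 3 \cdot 19 \left(-85\right) + 342 = \frac{57}{2} \left(-85\right) + 342 = - \frac{4845}{2} + 342 = - \frac{4161}{2}$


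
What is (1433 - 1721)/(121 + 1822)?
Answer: -288/1943 ≈ -0.14822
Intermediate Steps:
(1433 - 1721)/(121 + 1822) = -288/1943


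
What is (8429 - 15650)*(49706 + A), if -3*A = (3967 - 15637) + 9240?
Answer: -364776036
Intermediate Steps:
A = 810 (A = -((3967 - 15637) + 9240)/3 = -(-11670 + 9240)/3 = -1/3*(-2430) = 810)
(8429 - 15650)*(49706 + A) = (8429 - 15650)*(49706 + 810) = -7221*50516 = -364776036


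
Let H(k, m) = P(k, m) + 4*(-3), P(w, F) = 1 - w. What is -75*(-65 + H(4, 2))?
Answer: 6000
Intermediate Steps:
H(k, m) = -11 - k (H(k, m) = (1 - k) + 4*(-3) = (1 - k) - 12 = -11 - k)
-75*(-65 + H(4, 2)) = -75*(-65 + (-11 - 1*4)) = -75*(-65 + (-11 - 4)) = -75*(-65 - 15) = -75*(-80) = 6000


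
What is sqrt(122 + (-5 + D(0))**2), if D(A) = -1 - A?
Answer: sqrt(158) ≈ 12.570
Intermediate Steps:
sqrt(122 + (-5 + D(0))**2) = sqrt(122 + (-5 + (-1 - 1*0))**2) = sqrt(122 + (-5 + (-1 + 0))**2) = sqrt(122 + (-5 - 1)**2) = sqrt(122 + (-6)**2) = sqrt(122 + 36) = sqrt(158)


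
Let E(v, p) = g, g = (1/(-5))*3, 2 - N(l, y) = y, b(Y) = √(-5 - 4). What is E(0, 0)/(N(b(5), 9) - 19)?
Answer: 3/130 ≈ 0.023077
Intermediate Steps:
b(Y) = 3*I (b(Y) = √(-9) = 3*I)
N(l, y) = 2 - y
g = -⅗ (g = (1*(-⅕))*3 = -⅕*3 = -⅗ ≈ -0.60000)
E(v, p) = -⅗
E(0, 0)/(N(b(5), 9) - 19) = -3/(5*((2 - 1*9) - 19)) = -3/(5*((2 - 9) - 19)) = -3/(5*(-7 - 19)) = -⅗/(-26) = -⅗*(-1/26) = 3/130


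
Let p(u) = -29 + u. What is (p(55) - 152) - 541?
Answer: -667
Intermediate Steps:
(p(55) - 152) - 541 = ((-29 + 55) - 152) - 541 = (26 - 152) - 541 = -126 - 541 = -667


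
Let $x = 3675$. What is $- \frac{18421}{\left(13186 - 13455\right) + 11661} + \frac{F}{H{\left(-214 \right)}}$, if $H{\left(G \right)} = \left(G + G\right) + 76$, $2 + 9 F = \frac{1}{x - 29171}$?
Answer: $- \frac{11619591569}{7188648192} \approx -1.6164$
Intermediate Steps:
$F = - \frac{50993}{229464}$ ($F = - \frac{2}{9} + \frac{1}{9 \left(3675 - 29171\right)} = - \frac{2}{9} + \frac{1}{9 \left(-25496\right)} = - \frac{2}{9} + \frac{1}{9} \left(- \frac{1}{25496}\right) = - \frac{2}{9} - \frac{1}{229464} = - \frac{50993}{229464} \approx -0.22223$)
$H{\left(G \right)} = 76 + 2 G$ ($H{\left(G \right)} = 2 G + 76 = 76 + 2 G$)
$- \frac{18421}{\left(13186 - 13455\right) + 11661} + \frac{F}{H{\left(-214 \right)}} = - \frac{18421}{\left(13186 - 13455\right) + 11661} - \frac{50993}{229464 \left(76 + 2 \left(-214\right)\right)} = - \frac{18421}{-269 + 11661} - \frac{50993}{229464 \left(76 - 428\right)} = - \frac{18421}{11392} - \frac{50993}{229464 \left(-352\right)} = \left(-18421\right) \frac{1}{11392} - - \frac{50993}{80771328} = - \frac{18421}{11392} + \frac{50993}{80771328} = - \frac{11619591569}{7188648192}$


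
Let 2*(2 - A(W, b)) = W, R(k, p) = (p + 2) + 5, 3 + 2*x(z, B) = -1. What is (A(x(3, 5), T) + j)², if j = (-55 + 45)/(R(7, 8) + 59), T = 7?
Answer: 11236/1369 ≈ 8.2074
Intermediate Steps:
x(z, B) = -2 (x(z, B) = -3/2 + (½)*(-1) = -3/2 - ½ = -2)
R(k, p) = 7 + p (R(k, p) = (2 + p) + 5 = 7 + p)
A(W, b) = 2 - W/2
j = -5/37 (j = (-55 + 45)/((7 + 8) + 59) = -10/(15 + 59) = -10/74 = -10*1/74 = -5/37 ≈ -0.13514)
(A(x(3, 5), T) + j)² = ((2 - ½*(-2)) - 5/37)² = ((2 + 1) - 5/37)² = (3 - 5/37)² = (106/37)² = 11236/1369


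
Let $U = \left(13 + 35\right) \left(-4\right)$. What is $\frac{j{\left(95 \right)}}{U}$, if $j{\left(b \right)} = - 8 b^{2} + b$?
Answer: $\frac{24035}{64} \approx 375.55$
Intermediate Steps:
$U = -192$ ($U = 48 \left(-4\right) = -192$)
$j{\left(b \right)} = b - 8 b^{2}$
$\frac{j{\left(95 \right)}}{U} = \frac{95 \left(1 - 760\right)}{-192} = 95 \left(1 - 760\right) \left(- \frac{1}{192}\right) = 95 \left(-759\right) \left(- \frac{1}{192}\right) = \left(-72105\right) \left(- \frac{1}{192}\right) = \frac{24035}{64}$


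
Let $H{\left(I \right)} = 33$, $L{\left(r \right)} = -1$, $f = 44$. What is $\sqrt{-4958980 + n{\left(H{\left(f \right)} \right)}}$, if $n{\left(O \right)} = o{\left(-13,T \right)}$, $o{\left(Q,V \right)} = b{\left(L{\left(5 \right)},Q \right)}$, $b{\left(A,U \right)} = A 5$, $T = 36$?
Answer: $i \sqrt{4958985} \approx 2226.9 i$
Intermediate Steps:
$b{\left(A,U \right)} = 5 A$
$o{\left(Q,V \right)} = -5$ ($o{\left(Q,V \right)} = 5 \left(-1\right) = -5$)
$n{\left(O \right)} = -5$
$\sqrt{-4958980 + n{\left(H{\left(f \right)} \right)}} = \sqrt{-4958980 - 5} = \sqrt{-4958985} = i \sqrt{4958985}$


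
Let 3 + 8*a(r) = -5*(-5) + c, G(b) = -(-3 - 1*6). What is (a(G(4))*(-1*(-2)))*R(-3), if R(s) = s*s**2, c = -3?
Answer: -513/4 ≈ -128.25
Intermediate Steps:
G(b) = 9 (G(b) = -(-3 - 6) = -1*(-9) = 9)
a(r) = 19/8 (a(r) = -3/8 + (-5*(-5) - 3)/8 = -3/8 + (25 - 3)/8 = -3/8 + (1/8)*22 = -3/8 + 11/4 = 19/8)
R(s) = s**3
(a(G(4))*(-1*(-2)))*R(-3) = (19*(-1*(-2))/8)*(-3)**3 = ((19/8)*2)*(-27) = (19/4)*(-27) = -513/4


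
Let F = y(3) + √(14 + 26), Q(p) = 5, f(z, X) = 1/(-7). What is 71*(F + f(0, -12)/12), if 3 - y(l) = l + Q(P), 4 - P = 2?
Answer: -29891/84 + 142*√10 ≈ 93.198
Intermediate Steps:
P = 2 (P = 4 - 1*2 = 4 - 2 = 2)
f(z, X) = -⅐
y(l) = -2 - l (y(l) = 3 - (l + 5) = 3 - (5 + l) = 3 + (-5 - l) = -2 - l)
F = -5 + 2*√10 (F = (-2 - 1*3) + √(14 + 26) = (-2 - 3) + √40 = -5 + 2*√10 ≈ 1.3246)
71*(F + f(0, -12)/12) = 71*((-5 + 2*√10) - ⅐/12) = 71*((-5 + 2*√10) - ⅐*1/12) = 71*((-5 + 2*√10) - 1/84) = 71*(-421/84 + 2*√10) = -29891/84 + 142*√10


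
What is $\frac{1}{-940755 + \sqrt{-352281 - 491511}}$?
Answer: $- \frac{313585}{295006937939} - \frac{4 i \sqrt{52737}}{885020813817} \approx -1.063 \cdot 10^{-6} - 1.0379 \cdot 10^{-9} i$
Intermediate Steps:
$\frac{1}{-940755 + \sqrt{-352281 - 491511}} = \frac{1}{-940755 + \sqrt{-843792}} = \frac{1}{-940755 + 4 i \sqrt{52737}}$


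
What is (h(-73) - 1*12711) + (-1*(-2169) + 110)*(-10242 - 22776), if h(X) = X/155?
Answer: -11665413688/155 ≈ -7.5261e+7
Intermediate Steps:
h(X) = X/155 (h(X) = X*(1/155) = X/155)
(h(-73) - 1*12711) + (-1*(-2169) + 110)*(-10242 - 22776) = ((1/155)*(-73) - 1*12711) + (-1*(-2169) + 110)*(-10242 - 22776) = (-73/155 - 12711) + (2169 + 110)*(-33018) = -1970278/155 + 2279*(-33018) = -1970278/155 - 75248022 = -11665413688/155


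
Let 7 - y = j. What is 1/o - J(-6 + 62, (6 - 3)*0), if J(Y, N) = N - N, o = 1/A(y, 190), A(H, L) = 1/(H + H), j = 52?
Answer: -1/90 ≈ -0.011111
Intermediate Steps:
y = -45 (y = 7 - 1*52 = 7 - 52 = -45)
A(H, L) = 1/(2*H)
o = -90 (o = 1/((½)/(-45)) = 1/((½)*(-1/45)) = 1/(-1/90) = -90)
J(Y, N) = 0
1/o - J(-6 + 62, (6 - 3)*0) = 1/(-90) - 1*0 = -1/90 + 0 = -1/90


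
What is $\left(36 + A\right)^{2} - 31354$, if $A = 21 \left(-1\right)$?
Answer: $-31129$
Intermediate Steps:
$A = -21$
$\left(36 + A\right)^{2} - 31354 = \left(36 - 21\right)^{2} - 31354 = 15^{2} - 31354 = 225 - 31354 = -31129$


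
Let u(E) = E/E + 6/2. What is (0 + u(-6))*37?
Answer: 148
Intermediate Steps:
u(E) = 4 (u(E) = 1 + 6*(1/2) = 1 + 3 = 4)
(0 + u(-6))*37 = (0 + 4)*37 = 4*37 = 148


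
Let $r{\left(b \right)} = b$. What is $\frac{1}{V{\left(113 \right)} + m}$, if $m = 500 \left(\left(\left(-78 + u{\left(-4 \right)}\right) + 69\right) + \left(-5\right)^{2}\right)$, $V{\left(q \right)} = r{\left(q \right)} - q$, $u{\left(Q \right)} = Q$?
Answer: $\frac{1}{6000} \approx 0.00016667$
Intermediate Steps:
$V{\left(q \right)} = 0$ ($V{\left(q \right)} = q - q = 0$)
$m = 6000$ ($m = 500 \left(\left(\left(-78 - 4\right) + 69\right) + \left(-5\right)^{2}\right) = 500 \left(\left(-82 + 69\right) + 25\right) = 500 \left(-13 + 25\right) = 500 \cdot 12 = 6000$)
$\frac{1}{V{\left(113 \right)} + m} = \frac{1}{0 + 6000} = \frac{1}{6000}$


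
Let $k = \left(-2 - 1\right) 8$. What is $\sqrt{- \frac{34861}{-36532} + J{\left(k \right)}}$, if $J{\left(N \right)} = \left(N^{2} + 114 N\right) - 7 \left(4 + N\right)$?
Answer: $\frac{3 i \sqrt{74849784623}}{18266} \approx 44.934 i$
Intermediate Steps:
$k = -24$ ($k = \left(-3\right) 8 = -24$)
$J{\left(N \right)} = -28 + N^{2} + 107 N$ ($J{\left(N \right)} = \left(N^{2} + 114 N\right) - \left(28 + 7 N\right) = -28 + N^{2} + 107 N$)
$\sqrt{- \frac{34861}{-36532} + J{\left(k \right)}} = \sqrt{- \frac{34861}{-36532} + \left(-28 + \left(-24\right)^{2} + 107 \left(-24\right)\right)} = \sqrt{\left(-34861\right) \left(- \frac{1}{36532}\right) - 2020} = \sqrt{\frac{34861}{36532} - 2020} = \sqrt{- \frac{73759779}{36532}} = \frac{3 i \sqrt{74849784623}}{18266}$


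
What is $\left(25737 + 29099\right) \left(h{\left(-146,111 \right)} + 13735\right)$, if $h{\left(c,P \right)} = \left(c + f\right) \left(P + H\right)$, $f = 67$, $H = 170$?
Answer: $-464131904$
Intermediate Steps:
$h{\left(c,P \right)} = \left(67 + c\right) \left(170 + P\right)$ ($h{\left(c,P \right)} = \left(c + 67\right) \left(P + 170\right) = \left(67 + c\right) \left(170 + P\right)$)
$\left(25737 + 29099\right) \left(h{\left(-146,111 \right)} + 13735\right) = \left(25737 + 29099\right) \left(\left(11390 + 67 \cdot 111 + 170 \left(-146\right) + 111 \left(-146\right)\right) + 13735\right) = 54836 \left(\left(11390 + 7437 - 24820 - 16206\right) + 13735\right) = 54836 \left(-22199 + 13735\right) = 54836 \left(-8464\right) = -464131904$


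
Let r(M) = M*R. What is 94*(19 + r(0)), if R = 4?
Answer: 1786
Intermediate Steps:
r(M) = 4*M (r(M) = M*4 = 4*M)
94*(19 + r(0)) = 94*(19 + 4*0) = 94*(19 + 0) = 94*19 = 1786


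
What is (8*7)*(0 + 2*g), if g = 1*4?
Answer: 448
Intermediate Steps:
g = 4
(8*7)*(0 + 2*g) = (8*7)*(0 + 2*4) = 56*(0 + 8) = 56*8 = 448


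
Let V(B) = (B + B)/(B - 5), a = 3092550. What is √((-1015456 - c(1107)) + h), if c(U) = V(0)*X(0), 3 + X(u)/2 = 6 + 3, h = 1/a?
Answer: I*√388467384308141898/618510 ≈ 1007.7*I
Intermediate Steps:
h = 1/3092550 ≈ 3.2336e-7
X(u) = 12 (X(u) = -6 + 2*(6 + 3) = -6 + 2*9 = -6 + 18 = 12)
V(B) = 2*B/(-5 + B) (V(B) = (2*B)/(-5 + B) = 2*B/(-5 + B))
c(U) = 0 (c(U) = (2*0/(-5 + 0))*12 = (2*0/(-5))*12 = (2*0*(-⅕))*12 = 0*12 = 0)
√((-1015456 - c(1107)) + h) = √((-1015456 - 1*0) + 1/3092550) = √((-1015456 + 0) + 1/3092550) = √(-1015456 + 1/3092550) = √(-3140348452799/3092550) = I*√388467384308141898/618510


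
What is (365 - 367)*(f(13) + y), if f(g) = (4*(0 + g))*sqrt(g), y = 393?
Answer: -786 - 104*sqrt(13) ≈ -1161.0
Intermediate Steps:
f(g) = 4*g**(3/2) (f(g) = (4*g)*sqrt(g) = 4*g**(3/2))
(365 - 367)*(f(13) + y) = (365 - 367)*(4*13**(3/2) + 393) = -2*(4*(13*sqrt(13)) + 393) = -2*(52*sqrt(13) + 393) = -2*(393 + 52*sqrt(13)) = -786 - 104*sqrt(13)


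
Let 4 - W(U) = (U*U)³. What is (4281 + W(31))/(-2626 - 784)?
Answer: 443749698/1705 ≈ 2.6026e+5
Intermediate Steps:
W(U) = 4 - U⁶ (W(U) = 4 - (U*U)³ = 4 - (U²)³ = 4 - U⁶)
(4281 + W(31))/(-2626 - 784) = (4281 + (4 - 1*31⁶))/(-2626 - 784) = (4281 + (4 - 1*887503681))/(-3410) = (4281 + (4 - 887503681))*(-1/3410) = (4281 - 887503677)*(-1/3410) = -887499396*(-1/3410) = 443749698/1705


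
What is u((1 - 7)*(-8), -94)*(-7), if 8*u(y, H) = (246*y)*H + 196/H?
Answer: 182587447/188 ≈ 9.7121e+5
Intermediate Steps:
u(y, H) = 49/(2*H) + 123*H*y/4 (u(y, H) = ((246*y)*H + 196/H)/8 = (246*H*y + 196/H)/8 = (196/H + 246*H*y)/8 = 49/(2*H) + 123*H*y/4)
u((1 - 7)*(-8), -94)*(-7) = ((¼)*(98 + 123*((1 - 7)*(-8))*(-94)²)/(-94))*(-7) = ((¼)*(-1/94)*(98 + 123*(-6*(-8))*8836))*(-7) = ((¼)*(-1/94)*(98 + 123*48*8836))*(-7) = ((¼)*(-1/94)*(98 + 52167744))*(-7) = ((¼)*(-1/94)*52167842)*(-7) = -26083921/188*(-7) = 182587447/188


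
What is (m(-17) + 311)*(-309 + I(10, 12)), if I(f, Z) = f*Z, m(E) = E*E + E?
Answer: -110187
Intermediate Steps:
m(E) = E + E**2 (m(E) = E**2 + E = E + E**2)
I(f, Z) = Z*f
(m(-17) + 311)*(-309 + I(10, 12)) = (-17*(1 - 17) + 311)*(-309 + 12*10) = (-17*(-16) + 311)*(-309 + 120) = (272 + 311)*(-189) = 583*(-189) = -110187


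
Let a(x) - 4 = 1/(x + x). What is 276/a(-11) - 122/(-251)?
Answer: 511562/7279 ≈ 70.279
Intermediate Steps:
a(x) = 4 + 1/(2*x) (a(x) = 4 + 1/(x + x) = 4 + 1/(2*x))
276/a(-11) - 122/(-251) = 276/(4 + (½)/(-11)) - 122/(-251) = 276/(4 + (½)*(-1/11)) - 122*(-1/251) = 276/(4 - 1/22) + 122/251 = 276/(87/22) + 122/251 = 276*(22/87) + 122/251 = 2024/29 + 122/251 = 511562/7279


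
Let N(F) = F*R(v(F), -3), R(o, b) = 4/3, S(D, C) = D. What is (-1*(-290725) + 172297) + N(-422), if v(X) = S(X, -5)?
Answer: 1387378/3 ≈ 4.6246e+5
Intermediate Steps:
v(X) = X
R(o, b) = 4/3 (R(o, b) = 4*(1/3) = 4/3)
N(F) = 4*F/3 (N(F) = F*(4/3) = 4*F/3)
(-1*(-290725) + 172297) + N(-422) = (-1*(-290725) + 172297) + (4/3)*(-422) = (290725 + 172297) - 1688/3 = 463022 - 1688/3 = 1387378/3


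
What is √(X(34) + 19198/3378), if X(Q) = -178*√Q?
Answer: √(16212711 - 507784338*√34)/1689 ≈ 32.128*I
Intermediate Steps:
√(X(34) + 19198/3378) = √(-178*√34 + 19198/3378) = √(-178*√34 + 19198*(1/3378)) = √(-178*√34 + 9599/1689) = √(9599/1689 - 178*√34)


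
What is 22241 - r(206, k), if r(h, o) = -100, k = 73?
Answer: 22341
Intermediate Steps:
22241 - r(206, k) = 22241 - 1*(-100) = 22241 + 100 = 22341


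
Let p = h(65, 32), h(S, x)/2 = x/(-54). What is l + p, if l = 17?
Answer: 427/27 ≈ 15.815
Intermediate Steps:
h(S, x) = -x/27 (h(S, x) = 2*(x/(-54)) = 2*(x*(-1/54)) = 2*(-x/54) = -x/27)
p = -32/27 (p = -1/27*32 = -32/27 ≈ -1.1852)
l + p = 17 - 32/27 = 427/27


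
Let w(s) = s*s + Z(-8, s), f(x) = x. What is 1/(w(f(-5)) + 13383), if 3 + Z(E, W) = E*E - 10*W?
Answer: 1/13519 ≈ 7.3970e-5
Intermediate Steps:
Z(E, W) = -3 + E² - 10*W (Z(E, W) = -3 + (E*E - 10*W) = -3 + (E² - 10*W) = -3 + E² - 10*W)
w(s) = 61 + s² - 10*s (w(s) = s*s + (-3 + (-8)² - 10*s) = s² + (-3 + 64 - 10*s) = s² + (61 - 10*s) = 61 + s² - 10*s)
1/(w(f(-5)) + 13383) = 1/((61 + (-5)² - 10*(-5)) + 13383) = 1/((61 + 25 + 50) + 13383) = 1/(136 + 13383) = 1/13519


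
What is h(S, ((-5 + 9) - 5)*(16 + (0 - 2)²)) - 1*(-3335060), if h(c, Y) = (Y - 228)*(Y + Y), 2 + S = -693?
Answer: 3344980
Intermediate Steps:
S = -695 (S = -2 - 693 = -695)
h(c, Y) = 2*Y*(-228 + Y) (h(c, Y) = (-228 + Y)*(2*Y) = 2*Y*(-228 + Y))
h(S, ((-5 + 9) - 5)*(16 + (0 - 2)²)) - 1*(-3335060) = 2*(((-5 + 9) - 5)*(16 + (0 - 2)²))*(-228 + ((-5 + 9) - 5)*(16 + (0 - 2)²)) - 1*(-3335060) = 2*((4 - 5)*(16 + (-2)²))*(-228 + (4 - 5)*(16 + (-2)²)) + 3335060 = 2*(-(16 + 4))*(-228 - (16 + 4)) + 3335060 = 2*(-1*20)*(-228 - 1*20) + 3335060 = 2*(-20)*(-228 - 20) + 3335060 = 2*(-20)*(-248) + 3335060 = 9920 + 3335060 = 3344980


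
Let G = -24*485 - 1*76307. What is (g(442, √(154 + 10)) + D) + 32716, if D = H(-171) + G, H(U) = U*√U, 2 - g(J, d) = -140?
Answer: -55089 - 513*I*√19 ≈ -55089.0 - 2236.1*I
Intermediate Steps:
g(J, d) = 142 (g(J, d) = 2 - 1*(-140) = 2 + 140 = 142)
H(U) = U^(3/2)
G = -87947 (G = -11640 - 76307 = -87947)
D = -87947 - 513*I*√19 (D = (-171)^(3/2) - 87947 = -513*I*√19 - 87947 = -87947 - 513*I*√19 ≈ -87947.0 - 2236.1*I)
(g(442, √(154 + 10)) + D) + 32716 = (142 + (-87947 - 513*I*√19)) + 32716 = (-87805 - 513*I*√19) + 32716 = -55089 - 513*I*√19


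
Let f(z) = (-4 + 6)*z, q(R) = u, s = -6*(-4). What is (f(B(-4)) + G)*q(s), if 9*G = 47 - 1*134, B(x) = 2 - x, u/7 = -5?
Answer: -245/3 ≈ -81.667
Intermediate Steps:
u = -35 (u = 7*(-5) = -35)
s = 24
q(R) = -35
G = -29/3 (G = (47 - 1*134)/9 = (47 - 134)/9 = (⅑)*(-87) = -29/3 ≈ -9.6667)
f(z) = 2*z
(f(B(-4)) + G)*q(s) = (2*(2 - 1*(-4)) - 29/3)*(-35) = (2*(2 + 4) - 29/3)*(-35) = (2*6 - 29/3)*(-35) = (12 - 29/3)*(-35) = (7/3)*(-35) = -245/3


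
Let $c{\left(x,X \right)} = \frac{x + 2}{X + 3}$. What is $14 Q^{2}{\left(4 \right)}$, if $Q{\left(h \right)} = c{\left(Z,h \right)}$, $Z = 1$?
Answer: $\frac{18}{7} \approx 2.5714$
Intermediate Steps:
$c{\left(x,X \right)} = \frac{2 + x}{3 + X}$
$Q{\left(h \right)} = \frac{3}{3 + h}$ ($Q{\left(h \right)} = \frac{2 + 1}{3 + h} = \frac{1}{3 + h} 3 = \frac{3}{3 + h}$)
$14 Q^{2}{\left(4 \right)} = 14 \left(\frac{3}{3 + 4}\right)^{2} = 14 \left(\frac{3}{7}\right)^{2} = 14 \cdot \frac{9}{49} = \frac{18}{7}$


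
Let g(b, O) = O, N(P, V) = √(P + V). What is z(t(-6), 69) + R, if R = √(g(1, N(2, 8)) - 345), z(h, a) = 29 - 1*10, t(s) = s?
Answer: 19 + √(-345 + √10) ≈ 19.0 + 18.489*I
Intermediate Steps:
z(h, a) = 19 (z(h, a) = 29 - 10 = 19)
R = √(-345 + √10) (R = √(√(2 + 8) - 345) = √(√10 - 345) = √(-345 + √10) ≈ 18.489*I)
z(t(-6), 69) + R = 19 + √(-345 + √10)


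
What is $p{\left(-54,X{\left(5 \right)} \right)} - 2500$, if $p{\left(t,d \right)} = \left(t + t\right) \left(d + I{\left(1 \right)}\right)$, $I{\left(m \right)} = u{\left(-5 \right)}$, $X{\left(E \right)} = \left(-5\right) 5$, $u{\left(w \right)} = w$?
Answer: $740$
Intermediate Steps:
$X{\left(E \right)} = -25$
$I{\left(m \right)} = -5$
$p{\left(t,d \right)} = 2 t \left(-5 + d\right)$ ($p{\left(t,d \right)} = \left(t + t\right) \left(d - 5\right) = 2 t \left(-5 + d\right)$)
$p{\left(-54,X{\left(5 \right)} \right)} - 2500 = 2 \left(-54\right) \left(-5 - 25\right) - 2500 = 2 \left(-54\right) \left(-30\right) - 2500 = 3240 - 2500 = 740$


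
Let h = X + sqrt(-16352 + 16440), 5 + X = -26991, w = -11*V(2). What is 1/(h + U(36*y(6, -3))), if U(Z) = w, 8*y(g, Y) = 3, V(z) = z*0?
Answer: -6749/182195982 - sqrt(22)/364391964 ≈ -3.7055e-5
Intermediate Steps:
V(z) = 0
y(g, Y) = 3/8 (y(g, Y) = (1/8)*3 = 3/8)
w = 0 (w = -11*0 = 0)
X = -26996 (X = -5 - 26991 = -26996)
U(Z) = 0
h = -26996 + 2*sqrt(22) (h = -26996 + sqrt(-16352 + 16440) = -26996 + sqrt(88) = -26996 + 2*sqrt(22) ≈ -26987.)
1/(h + U(36*y(6, -3))) = 1/((-26996 + 2*sqrt(22)) + 0) = 1/(-26996 + 2*sqrt(22))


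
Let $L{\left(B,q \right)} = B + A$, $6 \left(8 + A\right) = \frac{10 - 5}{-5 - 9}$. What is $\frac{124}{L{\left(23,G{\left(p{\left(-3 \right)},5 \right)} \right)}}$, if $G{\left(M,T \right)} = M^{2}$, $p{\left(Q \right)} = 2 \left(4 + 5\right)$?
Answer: $\frac{10416}{1255} \approx 8.2996$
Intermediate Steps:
$p{\left(Q \right)} = 18$ ($p{\left(Q \right)} = 2 \cdot 9 = 18$)
$A = - \frac{677}{84}$ ($A = -8 + \frac{\left(10 - 5\right) \frac{1}{-5 - 9}}{6} = -8 + \frac{5 \frac{1}{-14}}{6} = -8 + \frac{5 \left(- \frac{1}{14}\right)}{6} = -8 + \frac{1}{6} \left(- \frac{5}{14}\right) = -8 - \frac{5}{84} = - \frac{677}{84} \approx -8.0595$)
$L{\left(B,q \right)} = - \frac{677}{84} + B$ ($L{\left(B,q \right)} = B - \frac{677}{84} = - \frac{677}{84} + B$)
$\frac{124}{L{\left(23,G{\left(p{\left(-3 \right)},5 \right)} \right)}} = \frac{124}{- \frac{677}{84} + 23} = \frac{124}{\frac{1255}{84}} = 124 \cdot \frac{84}{1255} = \frac{10416}{1255}$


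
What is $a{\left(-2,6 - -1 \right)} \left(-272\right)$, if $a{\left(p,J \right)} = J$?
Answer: $-1904$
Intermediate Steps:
$a{\left(-2,6 - -1 \right)} \left(-272\right) = \left(6 - -1\right) \left(-272\right) = \left(6 + 1\right) \left(-272\right) = 7 \left(-272\right) = -1904$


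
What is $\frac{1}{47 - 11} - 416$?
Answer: $- \frac{14975}{36} \approx -415.97$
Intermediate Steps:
$\frac{1}{47 - 11} - 416 = \frac{1}{36} - 416 = - \frac{14975}{36}$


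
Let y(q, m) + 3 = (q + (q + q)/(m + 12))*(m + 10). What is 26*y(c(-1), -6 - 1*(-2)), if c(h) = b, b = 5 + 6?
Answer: 2067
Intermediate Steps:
b = 11
c(h) = 11
y(q, m) = -3 + (10 + m)*(q + 2*q/(12 + m)) (y(q, m) = -3 + (q + (q + q)/(m + 12))*(m + 10) = -3 + (q + (2*q)/(12 + m))*(10 + m) = -3 + (q + 2*q/(12 + m))*(10 + m) = -3 + (10 + m)*(q + 2*q/(12 + m)))
26*y(c(-1), -6 - 1*(-2)) = 26*((-36 - 3*(-6 - 1*(-2)) + 140*11 + 11*(-6 - 1*(-2))² + 24*(-6 - 1*(-2))*11)/(12 + (-6 - 1*(-2)))) = 26*((-36 - 3*(-6 + 2) + 1540 + 11*(-6 + 2)² + 24*(-6 + 2)*11)/(12 + (-6 + 2))) = 26*((-36 - 3*(-4) + 1540 + 11*(-4)² + 24*(-4)*11)/(12 - 4)) = 26*((-36 + 12 + 1540 + 11*16 - 1056)/8) = 26*((-36 + 12 + 1540 + 176 - 1056)/8) = 26*((⅛)*636) = 26*(159/2) = 2067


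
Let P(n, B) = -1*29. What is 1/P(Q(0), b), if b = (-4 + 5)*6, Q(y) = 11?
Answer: -1/29 ≈ -0.034483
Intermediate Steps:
b = 6 (b = 1*6 = 6)
P(n, B) = -29
1/P(Q(0), b) = 1/(-29) = -1/29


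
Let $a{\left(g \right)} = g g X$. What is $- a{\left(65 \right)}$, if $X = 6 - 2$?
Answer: $-16900$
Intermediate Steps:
$X = 4$
$a{\left(g \right)} = 4 g^{2}$ ($a{\left(g \right)} = g g 4 = g^{2} \cdot 4 = 4 g^{2}$)
$- a{\left(65 \right)} = - 4 \cdot 65^{2} = - 4 \cdot 4225 = \left(-1\right) 16900 = -16900$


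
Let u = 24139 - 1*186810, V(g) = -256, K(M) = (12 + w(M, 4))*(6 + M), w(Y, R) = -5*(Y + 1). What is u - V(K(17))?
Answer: -162415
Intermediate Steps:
w(Y, R) = -5 - 5*Y (w(Y, R) = -5*(1 + Y) = -5 - 5*Y)
K(M) = (6 + M)*(7 - 5*M) (K(M) = (12 + (-5 - 5*M))*(6 + M) = (7 - 5*M)*(6 + M) = (6 + M)*(7 - 5*M))
u = -162671 (u = 24139 - 186810 = -162671)
u - V(K(17)) = -162671 - 1*(-256) = -162671 + 256 = -162415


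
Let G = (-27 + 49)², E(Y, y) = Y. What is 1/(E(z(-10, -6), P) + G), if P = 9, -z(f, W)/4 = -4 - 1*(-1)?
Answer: 1/496 ≈ 0.0020161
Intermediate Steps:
z(f, W) = 12 (z(f, W) = -4*(-4 - 1*(-1)) = -4*(-4 + 1) = -4*(-3) = 12)
G = 484 (G = 22² = 484)
1/(E(z(-10, -6), P) + G) = 1/(12 + 484) = 1/496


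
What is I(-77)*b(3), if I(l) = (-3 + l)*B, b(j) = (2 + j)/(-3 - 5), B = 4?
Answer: 200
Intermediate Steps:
b(j) = -¼ - j/8 (b(j) = (2 + j)/(-8) = (2 + j)*(-⅛) = -¼ - j/8)
I(l) = -12 + 4*l (I(l) = (-3 + l)*4 = -12 + 4*l)
I(-77)*b(3) = (-12 + 4*(-77))*(-¼ - ⅛*3) = (-12 - 308)*(-¼ - 3/8) = -320*(-5/8) = 200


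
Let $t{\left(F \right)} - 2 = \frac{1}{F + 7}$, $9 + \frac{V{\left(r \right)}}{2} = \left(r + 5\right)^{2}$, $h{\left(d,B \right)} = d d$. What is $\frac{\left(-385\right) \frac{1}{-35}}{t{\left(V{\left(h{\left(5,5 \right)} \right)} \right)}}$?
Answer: $\frac{19679}{3579} \approx 5.4985$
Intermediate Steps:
$h{\left(d,B \right)} = d^{2}$
$V{\left(r \right)} = -18 + 2 \left(5 + r\right)^{2}$ ($V{\left(r \right)} = -18 + 2 \left(r + 5\right)^{2} = -18 + 2 \left(5 + r\right)^{2}$)
$t{\left(F \right)} = 2 + \frac{1}{7 + F}$ ($t{\left(F \right)} = 2 + \frac{1}{F + 7} = 2 + \frac{1}{7 + F}$)
$\frac{\left(-385\right) \frac{1}{-35}}{t{\left(V{\left(h{\left(5,5 \right)} \right)} \right)}} = \frac{\left(-385\right) \frac{1}{-35}}{\frac{1}{7 - \left(18 - 2 \left(5 + 5^{2}\right)^{2}\right)} \left(15 + 2 \left(-18 + 2 \left(5 + 5^{2}\right)^{2}\right)\right)} = \frac{\left(-385\right) \left(- \frac{1}{35}\right)}{\frac{1}{7 - \left(18 - 2 \left(5 + 25\right)^{2}\right)} \left(15 + 2 \left(-18 + 2 \left(5 + 25\right)^{2}\right)\right)} = \frac{11}{\frac{1}{7 - \left(18 - 2 \cdot 30^{2}\right)} \left(15 + 2 \left(-18 + 2 \cdot 30^{2}\right)\right)} = \frac{11}{\frac{1}{7 + \left(-18 + 2 \cdot 900\right)} \left(15 + 2 \left(-18 + 2 \cdot 900\right)\right)} = \frac{11}{\frac{1}{7 + \left(-18 + 1800\right)} \left(15 + 2 \left(-18 + 1800\right)\right)} = \frac{11}{\frac{1}{7 + 1782} \left(15 + 2 \cdot 1782\right)} = \frac{11}{\frac{1}{1789} \left(15 + 3564\right)} = \frac{11}{\frac{1}{1789} \cdot 3579} = \frac{11}{\frac{3579}{1789}} = 11 \cdot \frac{1789}{3579} = \frac{19679}{3579}$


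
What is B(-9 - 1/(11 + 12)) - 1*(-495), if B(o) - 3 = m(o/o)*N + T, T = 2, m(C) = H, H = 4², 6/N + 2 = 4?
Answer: 548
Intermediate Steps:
N = 3 (N = 6/(-2 + 4) = 6/2 = 6*(½) = 3)
H = 16
m(C) = 16
B(o) = 53 (B(o) = 3 + (16*3 + 2) = 3 + (48 + 2) = 3 + 50 = 53)
B(-9 - 1/(11 + 12)) - 1*(-495) = 53 - 1*(-495) = 53 + 495 = 548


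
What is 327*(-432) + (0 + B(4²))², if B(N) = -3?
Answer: -141255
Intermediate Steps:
327*(-432) + (0 + B(4²))² = 327*(-432) + (0 - 3)² = -141264 + (-3)² = -141264 + 9 = -141255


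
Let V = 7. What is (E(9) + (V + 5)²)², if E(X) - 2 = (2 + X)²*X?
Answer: 1525225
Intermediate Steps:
E(X) = 2 + X*(2 + X)² (E(X) = 2 + (2 + X)²*X = 2 + X*(2 + X)²)
(E(9) + (V + 5)²)² = ((2 + 9*(2 + 9)²) + (7 + 5)²)² = ((2 + 9*11²) + 12²)² = ((2 + 9*121) + 144)² = ((2 + 1089) + 144)² = (1091 + 144)² = 1235² = 1525225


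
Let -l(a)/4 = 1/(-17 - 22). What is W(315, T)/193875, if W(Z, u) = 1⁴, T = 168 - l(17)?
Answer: 1/193875 ≈ 5.1580e-6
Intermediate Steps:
l(a) = 4/39 (l(a) = -4/(-17 - 22) = -4/(-39) = -4*(-1/39) = 4/39)
T = 6548/39 (T = 168 - 1*4/39 = 168 - 4/39 = 6548/39 ≈ 167.90)
W(Z, u) = 1
W(315, T)/193875 = 1/193875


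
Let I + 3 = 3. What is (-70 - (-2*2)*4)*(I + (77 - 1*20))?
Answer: -3078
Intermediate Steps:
I = 0 (I = -3 + 3 = 0)
(-70 - (-2*2)*4)*(I + (77 - 1*20)) = (-70 - (-2*2)*4)*(0 + (77 - 1*20)) = (-70 - (-4)*4)*(0 + (77 - 20)) = (-70 - 1*(-16))*(0 + 57) = (-70 + 16)*57 = -54*57 = -3078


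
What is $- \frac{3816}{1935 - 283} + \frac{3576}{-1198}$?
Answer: $- \frac{1309890}{247387} \approx -5.2949$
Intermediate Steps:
$- \frac{3816}{1935 - 283} + \frac{3576}{-1198} = - \frac{3816}{1652} + 3576 \left(- \frac{1}{1198}\right) = \left(-3816\right) \frac{1}{1652} - \frac{1788}{599} = - \frac{954}{413} - \frac{1788}{599} = - \frac{1309890}{247387}$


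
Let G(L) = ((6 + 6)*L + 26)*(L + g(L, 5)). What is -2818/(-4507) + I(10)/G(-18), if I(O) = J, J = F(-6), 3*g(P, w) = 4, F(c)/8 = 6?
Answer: 6855002/10704125 ≈ 0.64041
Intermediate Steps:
F(c) = 48 (F(c) = 8*6 = 48)
g(P, w) = 4/3 (g(P, w) = (⅓)*4 = 4/3)
J = 48
G(L) = (26 + 12*L)*(4/3 + L) (G(L) = ((6 + 6)*L + 26)*(L + 4/3) = (12*L + 26)*(4/3 + L) = (26 + 12*L)*(4/3 + L))
I(O) = 48
-2818/(-4507) + I(10)/G(-18) = -2818/(-4507) + 48/(104/3 + 12*(-18)² + 42*(-18)) = -2818*(-1/4507) + 48/(104/3 + 12*324 - 756) = 2818/4507 + 48/(104/3 + 3888 - 756) = 2818/4507 + 48/(9500/3) = 2818/4507 + 48*(3/9500) = 2818/4507 + 36/2375 = 6855002/10704125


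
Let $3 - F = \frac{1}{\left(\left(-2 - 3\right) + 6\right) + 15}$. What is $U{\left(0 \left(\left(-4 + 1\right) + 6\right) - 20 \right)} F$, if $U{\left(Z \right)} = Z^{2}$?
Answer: $1175$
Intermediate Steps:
$F = \frac{47}{16}$ ($F = 3 - \frac{1}{\left(\left(-2 - 3\right) + 6\right) + 15} = 3 - \frac{1}{\left(-5 + 6\right) + 15} = 3 - \frac{1}{1 + 15} = 3 - \frac{1}{16} = \frac{47}{16} \approx 2.9375$)
$U{\left(0 \left(\left(-4 + 1\right) + 6\right) - 20 \right)} F = \left(0 \left(\left(-4 + 1\right) + 6\right) - 20\right)^{2} \cdot \frac{47}{16} = \left(0 \left(-3 + 6\right) - 20\right)^{2} \cdot \frac{47}{16} = \left(0 \cdot 3 - 20\right)^{2} \cdot \frac{47}{16} = \left(0 - 20\right)^{2} \cdot \frac{47}{16} = \left(-20\right)^{2} \cdot \frac{47}{16} = 400 \cdot \frac{47}{16} = 1175$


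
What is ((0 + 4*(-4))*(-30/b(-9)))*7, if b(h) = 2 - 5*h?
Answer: 3360/47 ≈ 71.489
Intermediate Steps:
((0 + 4*(-4))*(-30/b(-9)))*7 = ((0 + 4*(-4))*(-30/(2 - 5*(-9))))*7 = ((0 - 16)*(-30/(2 + 45)))*7 = -(-480)/47*7 = -16*(-30/47)*7 = (480/47)*7 = 3360/47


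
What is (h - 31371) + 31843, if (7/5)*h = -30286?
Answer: -148126/7 ≈ -21161.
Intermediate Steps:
h = -151430/7 (h = (5/7)*(-30286) = -151430/7 ≈ -21633.)
(h - 31371) + 31843 = (-151430/7 - 31371) + 31843 = -371027/7 + 31843 = -148126/7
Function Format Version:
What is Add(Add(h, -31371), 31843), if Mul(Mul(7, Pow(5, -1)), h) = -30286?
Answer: Rational(-148126, 7) ≈ -21161.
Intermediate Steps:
h = Rational(-151430, 7) (h = Mul(Rational(5, 7), -30286) = Rational(-151430, 7) ≈ -21633.)
Add(Add(h, -31371), 31843) = Add(Add(Rational(-151430, 7), -31371), 31843) = Add(Rational(-371027, 7), 31843) = Rational(-148126, 7)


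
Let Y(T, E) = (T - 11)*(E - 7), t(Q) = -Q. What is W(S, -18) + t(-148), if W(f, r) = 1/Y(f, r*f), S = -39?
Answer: 5142999/34750 ≈ 148.00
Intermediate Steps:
Y(T, E) = (-11 + T)*(-7 + E)
W(f, r) = 1/(77 - 7*f + r*f² - 11*f*r) (W(f, r) = 1/(77 - 11*r*f - 7*f + (r*f)*f) = 1/(77 - 11*f*r - 7*f + (f*r)*f) = 1/(77 - 11*f*r - 7*f + r*f²) = 1/(77 - 7*f + r*f² - 11*f*r))
W(S, -18) + t(-148) = 1/(77 - 7*(-39) - 18*(-39)² - 11*(-39)*(-18)) - 1*(-148) = 1/(77 + 273 - 18*1521 - 7722) + 148 = 1/(77 + 273 - 27378 - 7722) + 148 = 1/(-34750) + 148 = -1/34750 + 148 = 5142999/34750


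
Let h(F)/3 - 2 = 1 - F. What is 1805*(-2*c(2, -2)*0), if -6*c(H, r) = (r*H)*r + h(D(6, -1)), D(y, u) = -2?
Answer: 0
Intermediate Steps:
h(F) = 9 - 3*F (h(F) = 6 + 3*(1 - F) = 6 + (3 - 3*F) = 9 - 3*F)
c(H, r) = -5/2 - H*r²/6 (c(H, r) = -((r*H)*r + (9 - 3*(-2)))/6 = -((H*r)*r + (9 + 6))/6 = -(H*r² + 15)/6 = -(15 + H*r²)/6 = -5/2 - H*r²/6)
1805*(-2*c(2, -2)*0) = 1805*(-2*(-5/2 - ⅙*2*(-2)²)*0) = 1805*(-2*(-5/2 - ⅙*2*4)*0) = 1805*(-2*(-5/2 - 4/3)*0) = 1805*(-2*(-23/6)*0) = 1805*((23/3)*0) = 1805*0 = 0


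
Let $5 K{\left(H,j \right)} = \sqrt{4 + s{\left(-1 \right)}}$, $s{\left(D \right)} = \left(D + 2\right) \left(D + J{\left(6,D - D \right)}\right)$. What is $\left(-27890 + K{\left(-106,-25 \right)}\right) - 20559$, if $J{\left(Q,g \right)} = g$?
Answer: $-48449 + \frac{\sqrt{3}}{5} \approx -48449.0$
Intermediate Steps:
$s{\left(D \right)} = D \left(2 + D\right)$ ($s{\left(D \right)} = \left(D + 2\right) \left(D + \left(D - D\right)\right) = \left(2 + D\right) \left(D + 0\right) = \left(2 + D\right) D = D \left(2 + D\right)$)
$K{\left(H,j \right)} = \frac{\sqrt{3}}{5}$ ($K{\left(H,j \right)} = \frac{\sqrt{4 - \left(2 - 1\right)}}{5} = \frac{\sqrt{4 - 1}}{5} = \frac{\sqrt{3}}{5}$)
$\left(-27890 + K{\left(-106,-25 \right)}\right) - 20559 = \left(-27890 + \frac{\sqrt{3}}{5}\right) - 20559 = -48449 + \frac{\sqrt{3}}{5}$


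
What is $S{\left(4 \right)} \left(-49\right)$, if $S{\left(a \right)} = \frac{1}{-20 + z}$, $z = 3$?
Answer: $\frac{49}{17} \approx 2.8824$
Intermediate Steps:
$S{\left(a \right)} = - \frac{1}{17}$ ($S{\left(a \right)} = \frac{1}{-20 + 3} = \frac{1}{-17} = - \frac{1}{17}$)
$S{\left(4 \right)} \left(-49\right) = \left(- \frac{1}{17}\right) \left(-49\right) = \frac{49}{17}$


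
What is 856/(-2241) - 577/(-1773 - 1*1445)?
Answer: -1461551/7211538 ≈ -0.20267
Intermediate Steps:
856/(-2241) - 577/(-1773 - 1*1445) = 856*(-1/2241) - 577/(-1773 - 1445) = -856/2241 - 577/(-3218) = -856/2241 - 577*(-1/3218) = -856/2241 + 577/3218 = -1461551/7211538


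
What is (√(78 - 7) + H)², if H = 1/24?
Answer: 40897/576 + √71/12 ≈ 71.704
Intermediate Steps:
H = 1/24 ≈ 0.041667
(√(78 - 7) + H)² = (√(78 - 7) + 1/24)² = (√71 + 1/24)² = (1/24 + √71)²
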